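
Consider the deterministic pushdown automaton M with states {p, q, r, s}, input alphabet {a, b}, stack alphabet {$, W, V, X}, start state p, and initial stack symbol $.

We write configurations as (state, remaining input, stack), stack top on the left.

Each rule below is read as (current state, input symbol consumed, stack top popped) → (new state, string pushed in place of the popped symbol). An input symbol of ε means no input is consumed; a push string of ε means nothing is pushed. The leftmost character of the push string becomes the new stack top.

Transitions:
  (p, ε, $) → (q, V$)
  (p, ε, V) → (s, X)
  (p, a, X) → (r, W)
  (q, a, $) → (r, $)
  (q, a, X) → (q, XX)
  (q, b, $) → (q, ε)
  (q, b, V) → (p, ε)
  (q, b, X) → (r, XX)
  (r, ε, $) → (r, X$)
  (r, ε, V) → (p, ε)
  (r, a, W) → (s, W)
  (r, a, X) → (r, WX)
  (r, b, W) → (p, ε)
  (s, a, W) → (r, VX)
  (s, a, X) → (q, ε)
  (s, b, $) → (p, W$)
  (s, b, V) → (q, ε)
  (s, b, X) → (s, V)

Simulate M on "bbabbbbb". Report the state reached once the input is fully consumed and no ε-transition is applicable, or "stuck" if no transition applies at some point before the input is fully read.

(p, bbabbbbb, $) ⊢ (q, bbabbbbb, V$) ⊢ (p, babbbbb, $) ⊢ (q, babbbbb, V$) ⊢ (p, abbbbb, $) ⊢ (q, abbbbb, V$)
No transition for (q, a, top V); M blocks with input abbbbb remaining.

stuck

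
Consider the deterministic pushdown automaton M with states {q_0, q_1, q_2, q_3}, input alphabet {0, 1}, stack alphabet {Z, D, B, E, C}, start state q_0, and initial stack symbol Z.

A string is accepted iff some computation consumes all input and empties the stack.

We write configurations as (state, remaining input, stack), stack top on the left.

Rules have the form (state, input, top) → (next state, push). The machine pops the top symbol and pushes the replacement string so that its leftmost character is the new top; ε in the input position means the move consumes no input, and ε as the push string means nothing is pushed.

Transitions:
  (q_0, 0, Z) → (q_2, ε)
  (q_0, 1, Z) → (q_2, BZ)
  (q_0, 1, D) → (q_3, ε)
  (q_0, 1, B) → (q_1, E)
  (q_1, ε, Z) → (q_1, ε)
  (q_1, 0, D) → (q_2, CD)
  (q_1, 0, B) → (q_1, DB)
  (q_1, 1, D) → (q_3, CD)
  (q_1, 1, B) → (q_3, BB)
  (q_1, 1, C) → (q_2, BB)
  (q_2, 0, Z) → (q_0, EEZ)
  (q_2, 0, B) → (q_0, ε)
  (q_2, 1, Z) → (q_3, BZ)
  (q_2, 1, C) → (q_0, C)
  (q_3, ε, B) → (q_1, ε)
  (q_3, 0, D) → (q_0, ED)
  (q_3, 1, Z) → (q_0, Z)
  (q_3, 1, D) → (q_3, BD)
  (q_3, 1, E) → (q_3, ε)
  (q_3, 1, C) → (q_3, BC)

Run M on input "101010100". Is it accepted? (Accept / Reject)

(q_0, 101010100, Z)
  read 1, top Z: go to q_2, push BZ → (q_2, 01010100, BZ)
  read 0, top B: go to q_0, push ε → (q_0, 1010100, Z)
  read 1, top Z: go to q_2, push BZ → (q_2, 010100, BZ)
  read 0, top B: go to q_0, push ε → (q_0, 10100, Z)
  read 1, top Z: go to q_2, push BZ → (q_2, 0100, BZ)
  read 0, top B: go to q_0, push ε → (q_0, 100, Z)
  read 1, top Z: go to q_2, push BZ → (q_2, 00, BZ)
  read 0, top B: go to q_0, push ε → (q_0, 0, Z)
  read 0, top Z: go to q_2, push ε → (q_2, ε, ε)
All input consumed and the stack is empty.

Accept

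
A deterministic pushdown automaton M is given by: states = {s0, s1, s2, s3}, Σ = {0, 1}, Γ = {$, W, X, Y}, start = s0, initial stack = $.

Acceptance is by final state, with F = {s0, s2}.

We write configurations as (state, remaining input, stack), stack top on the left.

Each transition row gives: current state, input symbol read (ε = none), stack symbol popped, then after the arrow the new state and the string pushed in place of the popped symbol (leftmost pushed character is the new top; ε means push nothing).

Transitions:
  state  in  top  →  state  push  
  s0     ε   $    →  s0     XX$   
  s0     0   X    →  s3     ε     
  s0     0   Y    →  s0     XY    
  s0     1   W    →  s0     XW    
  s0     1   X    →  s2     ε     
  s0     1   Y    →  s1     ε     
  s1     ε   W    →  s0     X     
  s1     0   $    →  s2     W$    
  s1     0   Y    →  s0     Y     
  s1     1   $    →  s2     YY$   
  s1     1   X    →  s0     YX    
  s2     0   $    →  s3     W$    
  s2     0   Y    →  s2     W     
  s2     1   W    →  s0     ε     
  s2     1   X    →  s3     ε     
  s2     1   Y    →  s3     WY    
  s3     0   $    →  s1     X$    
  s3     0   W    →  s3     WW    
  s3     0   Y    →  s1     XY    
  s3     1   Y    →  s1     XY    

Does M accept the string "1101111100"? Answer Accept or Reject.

(s0, 1101111100, $)
  ε-move, top $: go to s0, push XX$ → (s0, 1101111100, XX$)
  read 1, top X: go to s2, push ε → (s2, 101111100, X$)
  read 1, top X: go to s3, push ε → (s3, 01111100, $)
  read 0, top $: go to s1, push X$ → (s1, 1111100, X$)
  read 1, top X: go to s0, push YX → (s0, 111100, YX$)
  read 1, top Y: go to s1, push ε → (s1, 11100, X$)
  read 1, top X: go to s0, push YX → (s0, 1100, YX$)
  read 1, top Y: go to s1, push ε → (s1, 100, X$)
  read 1, top X: go to s0, push YX → (s0, 00, YX$)
  read 0, top Y: go to s0, push XY → (s0, 0, XYX$)
  read 0, top X: go to s3, push ε → (s3, ε, YX$)
All input consumed; state s3 ∉ F and no further ε-move applies.

Reject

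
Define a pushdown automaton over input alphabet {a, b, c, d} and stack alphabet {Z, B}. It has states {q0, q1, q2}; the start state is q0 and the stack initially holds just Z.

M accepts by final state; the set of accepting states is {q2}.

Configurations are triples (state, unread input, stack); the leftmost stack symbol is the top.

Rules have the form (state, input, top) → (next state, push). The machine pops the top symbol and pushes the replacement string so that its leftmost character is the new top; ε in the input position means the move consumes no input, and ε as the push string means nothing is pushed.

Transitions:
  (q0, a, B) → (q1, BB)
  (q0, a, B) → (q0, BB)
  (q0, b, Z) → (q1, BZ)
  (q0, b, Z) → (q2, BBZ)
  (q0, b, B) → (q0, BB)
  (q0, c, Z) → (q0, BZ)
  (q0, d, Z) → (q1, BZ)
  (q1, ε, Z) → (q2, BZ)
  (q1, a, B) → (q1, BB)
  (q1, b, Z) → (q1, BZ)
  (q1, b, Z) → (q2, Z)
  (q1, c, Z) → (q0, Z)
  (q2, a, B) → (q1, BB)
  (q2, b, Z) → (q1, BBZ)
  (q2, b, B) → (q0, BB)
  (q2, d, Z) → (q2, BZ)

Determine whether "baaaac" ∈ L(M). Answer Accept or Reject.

Reject

No computation consumes all input and reaches a final state.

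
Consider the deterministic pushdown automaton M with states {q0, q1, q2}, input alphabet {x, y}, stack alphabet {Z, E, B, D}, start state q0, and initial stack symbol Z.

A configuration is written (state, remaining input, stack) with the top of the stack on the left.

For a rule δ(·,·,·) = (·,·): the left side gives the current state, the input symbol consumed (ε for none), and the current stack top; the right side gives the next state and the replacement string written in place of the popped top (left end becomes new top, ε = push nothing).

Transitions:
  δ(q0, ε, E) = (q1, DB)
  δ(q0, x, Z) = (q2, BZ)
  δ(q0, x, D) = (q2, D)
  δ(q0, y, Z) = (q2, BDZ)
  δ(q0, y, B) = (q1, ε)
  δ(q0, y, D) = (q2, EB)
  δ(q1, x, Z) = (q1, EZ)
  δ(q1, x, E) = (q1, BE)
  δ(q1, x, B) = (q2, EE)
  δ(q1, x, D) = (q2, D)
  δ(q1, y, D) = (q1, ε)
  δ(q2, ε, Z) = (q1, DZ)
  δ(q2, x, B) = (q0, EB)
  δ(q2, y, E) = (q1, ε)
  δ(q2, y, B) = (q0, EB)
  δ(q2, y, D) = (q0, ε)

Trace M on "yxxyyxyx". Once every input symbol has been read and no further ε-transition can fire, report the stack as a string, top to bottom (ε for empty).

(q0, yxxyyxyx, Z) ⊢ (q2, xxyyxyx, BDZ) ⊢ (q0, xyyxyx, EBDZ) ⊢ (q1, xyyxyx, DBBDZ) ⊢ (q2, yyxyx, DBBDZ) ⊢ (q0, yxyx, BBDZ) ⊢ (q1, xyx, BDZ) ⊢ (q2, yx, EEDZ) ⊢ (q1, x, EDZ) ⊢ (q1, ε, BEDZ)
All input consumed in state q1 with stack BEDZ.

BEDZ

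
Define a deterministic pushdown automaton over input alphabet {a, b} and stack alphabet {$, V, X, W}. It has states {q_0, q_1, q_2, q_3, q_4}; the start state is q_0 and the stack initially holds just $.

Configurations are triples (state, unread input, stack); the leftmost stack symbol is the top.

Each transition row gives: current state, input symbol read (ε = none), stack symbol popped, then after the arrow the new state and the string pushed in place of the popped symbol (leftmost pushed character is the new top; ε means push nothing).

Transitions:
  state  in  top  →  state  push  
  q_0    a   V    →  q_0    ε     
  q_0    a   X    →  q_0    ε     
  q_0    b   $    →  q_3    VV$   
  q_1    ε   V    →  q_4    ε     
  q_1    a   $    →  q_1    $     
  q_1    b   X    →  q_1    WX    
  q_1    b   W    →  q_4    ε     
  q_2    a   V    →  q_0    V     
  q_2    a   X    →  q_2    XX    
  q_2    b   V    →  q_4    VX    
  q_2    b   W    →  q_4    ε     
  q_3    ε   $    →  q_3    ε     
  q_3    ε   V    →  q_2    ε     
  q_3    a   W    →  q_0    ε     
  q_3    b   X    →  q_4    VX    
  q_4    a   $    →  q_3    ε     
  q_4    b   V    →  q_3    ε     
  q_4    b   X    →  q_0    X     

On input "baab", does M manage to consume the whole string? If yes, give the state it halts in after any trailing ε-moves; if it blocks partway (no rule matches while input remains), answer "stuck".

(q_0, baab, $)
  read b, top $: go to q_3, push VV$ → (q_3, aab, VV$)
  ε-move, top V: go to q_2, push ε → (q_2, aab, V$)
  read a, top V: go to q_0, push V → (q_0, ab, V$)
  read a, top V: go to q_0, push ε → (q_0, b, $)
  read b, top $: go to q_3, push VV$ → (q_3, ε, VV$)
  ε-move, top V: go to q_2, push ε → (q_2, ε, V$)
All input consumed; M is in state q_2.

q_2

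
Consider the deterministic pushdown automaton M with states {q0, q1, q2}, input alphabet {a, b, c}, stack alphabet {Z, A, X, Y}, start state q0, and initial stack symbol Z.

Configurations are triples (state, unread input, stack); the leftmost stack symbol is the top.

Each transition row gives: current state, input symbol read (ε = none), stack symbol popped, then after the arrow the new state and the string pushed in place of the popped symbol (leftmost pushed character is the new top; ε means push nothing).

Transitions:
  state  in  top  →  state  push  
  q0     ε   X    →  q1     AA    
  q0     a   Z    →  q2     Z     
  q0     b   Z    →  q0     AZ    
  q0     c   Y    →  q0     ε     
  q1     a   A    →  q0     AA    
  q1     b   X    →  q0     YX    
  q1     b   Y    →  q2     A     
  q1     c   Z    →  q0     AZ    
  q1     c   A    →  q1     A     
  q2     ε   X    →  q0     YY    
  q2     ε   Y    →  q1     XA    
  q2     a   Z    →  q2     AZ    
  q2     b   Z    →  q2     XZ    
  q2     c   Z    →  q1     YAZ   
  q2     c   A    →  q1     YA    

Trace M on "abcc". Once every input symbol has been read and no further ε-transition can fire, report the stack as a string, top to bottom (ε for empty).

(q0, abcc, Z)
  read a, top Z: go to q2, push Z → (q2, bcc, Z)
  read b, top Z: go to q2, push XZ → (q2, cc, XZ)
  ε-move, top X: go to q0, push YY → (q0, cc, YYZ)
  read c, top Y: go to q0, push ε → (q0, c, YZ)
  read c, top Y: go to q0, push ε → (q0, ε, Z)
All input consumed in state q0 with stack Z.

Z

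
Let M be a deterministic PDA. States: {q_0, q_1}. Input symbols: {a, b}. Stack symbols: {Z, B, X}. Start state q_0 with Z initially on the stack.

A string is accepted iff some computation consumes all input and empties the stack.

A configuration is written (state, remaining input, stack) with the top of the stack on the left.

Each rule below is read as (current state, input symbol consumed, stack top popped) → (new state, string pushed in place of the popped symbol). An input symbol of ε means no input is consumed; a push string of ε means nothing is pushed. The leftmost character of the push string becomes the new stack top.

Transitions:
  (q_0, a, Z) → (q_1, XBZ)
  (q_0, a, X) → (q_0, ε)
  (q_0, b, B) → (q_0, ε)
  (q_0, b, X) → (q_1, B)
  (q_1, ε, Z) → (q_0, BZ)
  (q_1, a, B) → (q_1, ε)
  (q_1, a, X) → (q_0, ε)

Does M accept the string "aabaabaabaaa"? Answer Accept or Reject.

Reject

(q_0, aabaabaabaaa, Z) ⊢ (q_1, abaabaabaaa, XBZ) ⊢ (q_0, baabaabaaa, BZ) ⊢ (q_0, aabaabaaa, Z) ⊢ (q_1, abaabaaa, XBZ) ⊢ (q_0, baabaaa, BZ) ⊢ (q_0, aabaaa, Z) ⊢ (q_1, abaaa, XBZ) ⊢ (q_0, baaa, BZ) ⊢ (q_0, aaa, Z) ⊢ (q_1, aa, XBZ) ⊢ (q_0, a, BZ)
No transition applies at (q_0, a, BZ); input not fully consumed.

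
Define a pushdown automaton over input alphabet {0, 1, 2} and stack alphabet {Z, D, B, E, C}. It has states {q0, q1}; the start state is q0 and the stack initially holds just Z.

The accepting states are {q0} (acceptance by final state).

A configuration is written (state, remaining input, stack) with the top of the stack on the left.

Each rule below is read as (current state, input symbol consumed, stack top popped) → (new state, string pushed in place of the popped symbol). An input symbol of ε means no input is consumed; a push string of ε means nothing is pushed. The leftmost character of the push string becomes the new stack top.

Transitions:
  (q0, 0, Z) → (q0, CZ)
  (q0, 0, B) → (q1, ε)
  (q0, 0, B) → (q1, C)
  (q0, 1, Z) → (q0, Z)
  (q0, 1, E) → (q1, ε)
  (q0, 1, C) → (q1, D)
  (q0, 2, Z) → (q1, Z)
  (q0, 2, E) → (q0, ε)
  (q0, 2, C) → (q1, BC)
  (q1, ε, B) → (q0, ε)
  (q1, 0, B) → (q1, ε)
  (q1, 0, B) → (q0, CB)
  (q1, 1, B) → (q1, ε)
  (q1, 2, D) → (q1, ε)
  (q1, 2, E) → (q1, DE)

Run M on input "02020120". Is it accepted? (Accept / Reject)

Accept

One accepting computation: (q0, 02020120, Z) ⊢ (q0, 2020120, CZ) ⊢ (q1, 020120, BCZ) ⊢ (q0, 20120, CBCZ) ⊢ (q1, 0120, BCBCZ) ⊢ (q0, 120, CBCBCZ) ⊢ (q1, 20, DBCBCZ) ⊢ (q1, 0, BCBCZ) ⊢ (q0, ε, CBCBCZ)
All input consumed and state q0 ∈ F.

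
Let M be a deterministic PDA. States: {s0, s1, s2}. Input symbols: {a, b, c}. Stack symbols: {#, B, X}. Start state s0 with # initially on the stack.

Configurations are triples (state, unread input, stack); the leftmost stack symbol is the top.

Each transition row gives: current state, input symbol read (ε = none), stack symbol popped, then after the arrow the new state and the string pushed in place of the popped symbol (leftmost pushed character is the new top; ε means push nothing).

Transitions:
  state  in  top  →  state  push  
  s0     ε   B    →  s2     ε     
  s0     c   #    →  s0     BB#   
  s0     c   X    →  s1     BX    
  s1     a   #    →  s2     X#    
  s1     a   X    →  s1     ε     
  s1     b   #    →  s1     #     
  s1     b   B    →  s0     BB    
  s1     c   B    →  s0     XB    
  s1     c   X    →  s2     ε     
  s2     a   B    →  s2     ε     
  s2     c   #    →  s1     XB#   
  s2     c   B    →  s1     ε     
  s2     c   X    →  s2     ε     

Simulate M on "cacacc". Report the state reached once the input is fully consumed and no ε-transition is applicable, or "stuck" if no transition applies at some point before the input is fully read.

s1

(s0, cacacc, #)
  read c, top #: go to s0, push BB# → (s0, acacc, BB#)
  ε-move, top B: go to s2, push ε → (s2, acacc, B#)
  read a, top B: go to s2, push ε → (s2, cacc, #)
  read c, top #: go to s1, push XB# → (s1, acc, XB#)
  read a, top X: go to s1, push ε → (s1, cc, B#)
  read c, top B: go to s0, push XB → (s0, c, XB#)
  read c, top X: go to s1, push BX → (s1, ε, BXB#)
All input consumed; M is in state s1.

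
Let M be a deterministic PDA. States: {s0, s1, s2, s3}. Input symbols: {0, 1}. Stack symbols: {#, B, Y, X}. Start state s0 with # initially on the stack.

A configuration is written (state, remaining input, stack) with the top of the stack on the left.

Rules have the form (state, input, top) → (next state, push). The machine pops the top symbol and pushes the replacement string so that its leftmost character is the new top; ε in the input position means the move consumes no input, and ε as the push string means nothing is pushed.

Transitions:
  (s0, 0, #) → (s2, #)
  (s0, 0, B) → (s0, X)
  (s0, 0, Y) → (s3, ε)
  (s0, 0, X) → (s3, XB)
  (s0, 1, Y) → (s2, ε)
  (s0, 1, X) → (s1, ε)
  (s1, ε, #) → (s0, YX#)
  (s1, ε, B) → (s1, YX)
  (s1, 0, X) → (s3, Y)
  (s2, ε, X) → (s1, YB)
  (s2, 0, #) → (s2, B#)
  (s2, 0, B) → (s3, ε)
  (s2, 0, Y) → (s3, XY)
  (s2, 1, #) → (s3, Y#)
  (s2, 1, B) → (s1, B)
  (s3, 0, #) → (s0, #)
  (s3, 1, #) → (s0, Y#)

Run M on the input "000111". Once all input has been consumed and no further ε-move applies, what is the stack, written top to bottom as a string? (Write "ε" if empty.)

Y#

(s0, 000111, #) ⊢ (s2, 00111, #) ⊢ (s2, 0111, B#) ⊢ (s3, 111, #) ⊢ (s0, 11, Y#) ⊢ (s2, 1, #) ⊢ (s3, ε, Y#)
All input consumed in state s3 with stack Y#.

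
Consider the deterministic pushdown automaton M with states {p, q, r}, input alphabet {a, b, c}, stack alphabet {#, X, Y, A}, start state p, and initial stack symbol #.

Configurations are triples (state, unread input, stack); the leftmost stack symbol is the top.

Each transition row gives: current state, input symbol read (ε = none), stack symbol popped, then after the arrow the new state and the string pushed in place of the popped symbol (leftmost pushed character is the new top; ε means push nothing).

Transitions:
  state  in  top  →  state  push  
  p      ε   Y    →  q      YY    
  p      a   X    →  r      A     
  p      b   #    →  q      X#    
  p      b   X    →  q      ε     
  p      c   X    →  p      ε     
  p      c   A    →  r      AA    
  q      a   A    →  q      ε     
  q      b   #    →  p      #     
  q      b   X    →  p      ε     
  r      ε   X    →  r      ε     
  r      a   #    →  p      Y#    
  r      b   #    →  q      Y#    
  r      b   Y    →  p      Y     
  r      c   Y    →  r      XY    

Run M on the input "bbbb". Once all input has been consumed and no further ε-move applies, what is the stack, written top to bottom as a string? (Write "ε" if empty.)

#

(p, bbbb, #) ⊢ (q, bbb, X#) ⊢ (p, bb, #) ⊢ (q, b, X#) ⊢ (p, ε, #)
All input consumed in state p with stack #.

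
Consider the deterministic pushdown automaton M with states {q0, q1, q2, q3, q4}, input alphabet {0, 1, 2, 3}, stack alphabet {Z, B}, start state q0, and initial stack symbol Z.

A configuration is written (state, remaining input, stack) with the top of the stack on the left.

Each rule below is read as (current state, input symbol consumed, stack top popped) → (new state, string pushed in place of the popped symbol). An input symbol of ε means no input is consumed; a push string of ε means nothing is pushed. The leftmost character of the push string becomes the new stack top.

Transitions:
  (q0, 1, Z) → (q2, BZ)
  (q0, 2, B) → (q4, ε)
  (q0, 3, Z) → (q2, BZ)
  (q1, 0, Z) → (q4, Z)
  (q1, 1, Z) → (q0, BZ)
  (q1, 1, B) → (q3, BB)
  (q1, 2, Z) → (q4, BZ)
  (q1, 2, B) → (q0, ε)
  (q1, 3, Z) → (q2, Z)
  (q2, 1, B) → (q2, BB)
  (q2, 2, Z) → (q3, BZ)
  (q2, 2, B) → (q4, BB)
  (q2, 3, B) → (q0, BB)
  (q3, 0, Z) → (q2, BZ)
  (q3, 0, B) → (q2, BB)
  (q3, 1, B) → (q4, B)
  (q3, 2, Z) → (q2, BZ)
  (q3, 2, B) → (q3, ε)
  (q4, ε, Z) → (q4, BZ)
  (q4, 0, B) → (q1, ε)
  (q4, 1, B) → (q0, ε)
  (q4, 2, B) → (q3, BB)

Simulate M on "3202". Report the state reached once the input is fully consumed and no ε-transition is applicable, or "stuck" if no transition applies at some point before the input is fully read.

q0

(q0, 3202, Z) ⊢ (q2, 202, BZ) ⊢ (q4, 02, BBZ) ⊢ (q1, 2, BZ) ⊢ (q0, ε, Z)
All input consumed; M is in state q0.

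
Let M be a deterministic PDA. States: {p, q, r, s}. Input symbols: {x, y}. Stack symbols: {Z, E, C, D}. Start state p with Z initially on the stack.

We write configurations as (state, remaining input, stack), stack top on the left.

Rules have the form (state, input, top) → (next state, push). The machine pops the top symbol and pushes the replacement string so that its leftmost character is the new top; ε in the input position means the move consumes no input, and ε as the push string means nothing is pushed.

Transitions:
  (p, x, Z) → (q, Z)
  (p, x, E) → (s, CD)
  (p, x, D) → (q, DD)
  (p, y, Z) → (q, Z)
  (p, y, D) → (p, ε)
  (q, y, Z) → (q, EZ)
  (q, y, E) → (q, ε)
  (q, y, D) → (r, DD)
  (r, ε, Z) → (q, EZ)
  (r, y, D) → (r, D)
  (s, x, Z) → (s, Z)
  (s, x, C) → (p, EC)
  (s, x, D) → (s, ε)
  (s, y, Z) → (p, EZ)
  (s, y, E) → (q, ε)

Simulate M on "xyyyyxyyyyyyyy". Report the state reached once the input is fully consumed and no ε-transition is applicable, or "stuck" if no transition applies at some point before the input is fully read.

stuck

(p, xyyyyxyyyyyyyy, Z) ⊢ (q, yyyyxyyyyyyyy, Z) ⊢ (q, yyyxyyyyyyyy, EZ) ⊢ (q, yyxyyyyyyyy, Z) ⊢ (q, yxyyyyyyyy, EZ) ⊢ (q, xyyyyyyyy, Z)
No transition for (q, x, top Z); M blocks with input xyyyyyyyy remaining.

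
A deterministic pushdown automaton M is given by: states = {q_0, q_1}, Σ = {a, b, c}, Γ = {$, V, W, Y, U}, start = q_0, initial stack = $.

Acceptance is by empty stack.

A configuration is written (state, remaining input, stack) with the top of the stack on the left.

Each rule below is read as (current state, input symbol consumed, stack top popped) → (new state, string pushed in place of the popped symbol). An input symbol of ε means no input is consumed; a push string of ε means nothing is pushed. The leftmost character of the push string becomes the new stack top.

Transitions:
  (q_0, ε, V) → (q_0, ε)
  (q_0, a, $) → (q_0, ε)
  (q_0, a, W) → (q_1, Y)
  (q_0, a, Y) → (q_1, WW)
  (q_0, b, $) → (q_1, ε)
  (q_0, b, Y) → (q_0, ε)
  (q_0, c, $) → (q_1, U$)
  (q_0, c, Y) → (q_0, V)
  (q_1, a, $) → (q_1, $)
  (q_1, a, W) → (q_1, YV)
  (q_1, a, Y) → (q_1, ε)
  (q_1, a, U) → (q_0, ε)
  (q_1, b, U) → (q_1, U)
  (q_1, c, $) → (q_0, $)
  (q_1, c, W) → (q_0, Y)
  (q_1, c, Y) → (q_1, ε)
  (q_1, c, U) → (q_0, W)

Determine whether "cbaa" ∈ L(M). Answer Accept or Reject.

(q_0, cbaa, $) ⊢ (q_1, baa, U$) ⊢ (q_1, aa, U$) ⊢ (q_0, a, $) ⊢ (q_0, ε, ε)
All input consumed and the stack is empty.

Accept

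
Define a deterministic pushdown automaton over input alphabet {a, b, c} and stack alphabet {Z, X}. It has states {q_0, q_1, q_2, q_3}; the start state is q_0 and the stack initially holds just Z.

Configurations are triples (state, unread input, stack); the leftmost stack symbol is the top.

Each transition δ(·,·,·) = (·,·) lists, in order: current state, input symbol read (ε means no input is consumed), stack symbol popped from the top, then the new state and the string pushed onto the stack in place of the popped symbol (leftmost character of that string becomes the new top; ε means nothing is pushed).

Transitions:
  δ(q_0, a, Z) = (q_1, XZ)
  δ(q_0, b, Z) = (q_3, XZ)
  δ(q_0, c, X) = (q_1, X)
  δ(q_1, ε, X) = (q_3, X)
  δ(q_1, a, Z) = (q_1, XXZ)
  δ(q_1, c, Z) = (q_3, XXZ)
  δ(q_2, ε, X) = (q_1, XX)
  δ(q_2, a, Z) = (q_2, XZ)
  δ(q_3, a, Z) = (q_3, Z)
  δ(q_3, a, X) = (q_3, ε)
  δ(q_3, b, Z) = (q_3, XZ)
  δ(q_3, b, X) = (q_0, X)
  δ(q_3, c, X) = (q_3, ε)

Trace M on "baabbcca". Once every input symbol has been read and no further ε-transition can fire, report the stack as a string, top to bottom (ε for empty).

Z

(q_0, baabbcca, Z) ⊢ (q_3, aabbcca, XZ) ⊢ (q_3, abbcca, Z) ⊢ (q_3, bbcca, Z) ⊢ (q_3, bcca, XZ) ⊢ (q_0, cca, XZ) ⊢ (q_1, ca, XZ) ⊢ (q_3, ca, XZ) ⊢ (q_3, a, Z) ⊢ (q_3, ε, Z)
All input consumed in state q_3 with stack Z.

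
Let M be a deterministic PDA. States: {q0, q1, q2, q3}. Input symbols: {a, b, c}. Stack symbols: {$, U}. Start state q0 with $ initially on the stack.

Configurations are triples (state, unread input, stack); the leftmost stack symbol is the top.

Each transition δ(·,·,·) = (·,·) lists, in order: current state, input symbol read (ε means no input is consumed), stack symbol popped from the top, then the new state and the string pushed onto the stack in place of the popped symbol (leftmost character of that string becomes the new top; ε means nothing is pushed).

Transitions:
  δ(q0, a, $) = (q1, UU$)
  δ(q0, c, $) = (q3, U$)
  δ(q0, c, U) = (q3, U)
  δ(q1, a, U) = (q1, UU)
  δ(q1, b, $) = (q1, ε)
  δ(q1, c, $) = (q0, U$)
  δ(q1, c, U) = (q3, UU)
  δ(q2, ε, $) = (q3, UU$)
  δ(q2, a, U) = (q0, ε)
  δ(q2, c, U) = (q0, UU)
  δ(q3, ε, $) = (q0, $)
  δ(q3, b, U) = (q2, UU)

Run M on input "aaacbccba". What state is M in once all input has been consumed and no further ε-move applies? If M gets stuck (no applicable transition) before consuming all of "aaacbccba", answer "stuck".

(q0, aaacbccba, $) ⊢ (q1, aacbccba, UU$) ⊢ (q1, acbccba, UUU$) ⊢ (q1, cbccba, UUUU$) ⊢ (q3, bccba, UUUUU$) ⊢ (q2, ccba, UUUUUU$) ⊢ (q0, cba, UUUUUUU$) ⊢ (q3, ba, UUUUUUU$) ⊢ (q2, a, UUUUUUUU$) ⊢ (q0, ε, UUUUUUU$)
All input consumed; M is in state q0.

q0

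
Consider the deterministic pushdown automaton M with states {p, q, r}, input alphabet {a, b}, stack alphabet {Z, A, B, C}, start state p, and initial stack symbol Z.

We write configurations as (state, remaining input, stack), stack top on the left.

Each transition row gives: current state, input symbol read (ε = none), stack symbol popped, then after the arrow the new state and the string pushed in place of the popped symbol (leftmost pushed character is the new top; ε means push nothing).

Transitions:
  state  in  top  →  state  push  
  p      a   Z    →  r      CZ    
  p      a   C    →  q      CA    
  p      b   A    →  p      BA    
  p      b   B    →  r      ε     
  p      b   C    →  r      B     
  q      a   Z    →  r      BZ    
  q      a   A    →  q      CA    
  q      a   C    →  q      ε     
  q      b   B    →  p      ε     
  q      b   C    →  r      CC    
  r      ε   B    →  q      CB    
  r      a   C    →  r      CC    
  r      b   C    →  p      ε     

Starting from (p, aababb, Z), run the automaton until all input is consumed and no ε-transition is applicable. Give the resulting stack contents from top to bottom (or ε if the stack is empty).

CAZ

(p, aababb, Z) ⊢ (r, ababb, CZ) ⊢ (r, babb, CCZ) ⊢ (p, abb, CZ) ⊢ (q, bb, CAZ) ⊢ (r, b, CCAZ) ⊢ (p, ε, CAZ)
All input consumed in state p with stack CAZ.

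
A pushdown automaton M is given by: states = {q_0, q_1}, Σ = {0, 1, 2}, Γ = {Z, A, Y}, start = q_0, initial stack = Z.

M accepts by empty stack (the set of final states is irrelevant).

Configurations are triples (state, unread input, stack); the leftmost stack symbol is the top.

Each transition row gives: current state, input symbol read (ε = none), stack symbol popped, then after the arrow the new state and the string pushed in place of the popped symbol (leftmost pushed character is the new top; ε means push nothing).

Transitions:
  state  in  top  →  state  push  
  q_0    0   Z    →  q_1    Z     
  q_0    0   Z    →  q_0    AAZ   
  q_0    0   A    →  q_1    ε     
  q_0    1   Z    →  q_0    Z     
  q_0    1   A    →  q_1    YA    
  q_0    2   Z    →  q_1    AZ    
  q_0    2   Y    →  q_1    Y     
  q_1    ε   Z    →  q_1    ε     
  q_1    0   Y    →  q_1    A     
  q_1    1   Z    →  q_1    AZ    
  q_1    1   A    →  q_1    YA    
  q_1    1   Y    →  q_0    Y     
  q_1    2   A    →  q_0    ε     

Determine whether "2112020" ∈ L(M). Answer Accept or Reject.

Accept

One accepting computation: (q_0, 2112020, Z) ⊢ (q_1, 112020, AZ) ⊢ (q_1, 12020, YAZ) ⊢ (q_0, 2020, YAZ) ⊢ (q_1, 020, YAZ) ⊢ (q_1, 20, AAZ) ⊢ (q_0, 0, AZ) ⊢ (q_1, ε, Z) ⊢ (q_1, ε, ε)
All input consumed and the stack is empty.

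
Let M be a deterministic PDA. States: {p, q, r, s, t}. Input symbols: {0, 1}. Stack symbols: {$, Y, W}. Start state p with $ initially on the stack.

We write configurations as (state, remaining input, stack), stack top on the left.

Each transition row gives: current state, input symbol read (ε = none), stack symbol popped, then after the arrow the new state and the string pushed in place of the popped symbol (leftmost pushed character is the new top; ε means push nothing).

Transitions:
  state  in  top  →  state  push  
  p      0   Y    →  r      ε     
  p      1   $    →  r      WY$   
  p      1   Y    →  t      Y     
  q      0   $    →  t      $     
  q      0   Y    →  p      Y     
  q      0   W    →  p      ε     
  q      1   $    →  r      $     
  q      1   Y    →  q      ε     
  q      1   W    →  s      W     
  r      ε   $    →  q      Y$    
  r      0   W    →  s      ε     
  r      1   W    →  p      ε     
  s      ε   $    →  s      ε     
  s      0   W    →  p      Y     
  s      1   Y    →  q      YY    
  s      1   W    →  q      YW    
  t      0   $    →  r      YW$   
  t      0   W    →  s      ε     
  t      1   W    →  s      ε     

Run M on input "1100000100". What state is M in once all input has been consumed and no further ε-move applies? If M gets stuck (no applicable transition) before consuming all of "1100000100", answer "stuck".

(p, 1100000100, $)
  read 1, top $: go to r, push WY$ → (r, 100000100, WY$)
  read 1, top W: go to p, push ε → (p, 00000100, Y$)
  read 0, top Y: go to r, push ε → (r, 0000100, $)
  ε-move, top $: go to q, push Y$ → (q, 0000100, Y$)
  read 0, top Y: go to p, push Y → (p, 000100, Y$)
  read 0, top Y: go to r, push ε → (r, 00100, $)
  ε-move, top $: go to q, push Y$ → (q, 00100, Y$)
  read 0, top Y: go to p, push Y → (p, 0100, Y$)
  read 0, top Y: go to r, push ε → (r, 100, $)
  ε-move, top $: go to q, push Y$ → (q, 100, Y$)
  read 1, top Y: go to q, push ε → (q, 00, $)
  read 0, top $: go to t, push $ → (t, 0, $)
  read 0, top $: go to r, push YW$ → (r, ε, YW$)
All input consumed; M is in state r.

r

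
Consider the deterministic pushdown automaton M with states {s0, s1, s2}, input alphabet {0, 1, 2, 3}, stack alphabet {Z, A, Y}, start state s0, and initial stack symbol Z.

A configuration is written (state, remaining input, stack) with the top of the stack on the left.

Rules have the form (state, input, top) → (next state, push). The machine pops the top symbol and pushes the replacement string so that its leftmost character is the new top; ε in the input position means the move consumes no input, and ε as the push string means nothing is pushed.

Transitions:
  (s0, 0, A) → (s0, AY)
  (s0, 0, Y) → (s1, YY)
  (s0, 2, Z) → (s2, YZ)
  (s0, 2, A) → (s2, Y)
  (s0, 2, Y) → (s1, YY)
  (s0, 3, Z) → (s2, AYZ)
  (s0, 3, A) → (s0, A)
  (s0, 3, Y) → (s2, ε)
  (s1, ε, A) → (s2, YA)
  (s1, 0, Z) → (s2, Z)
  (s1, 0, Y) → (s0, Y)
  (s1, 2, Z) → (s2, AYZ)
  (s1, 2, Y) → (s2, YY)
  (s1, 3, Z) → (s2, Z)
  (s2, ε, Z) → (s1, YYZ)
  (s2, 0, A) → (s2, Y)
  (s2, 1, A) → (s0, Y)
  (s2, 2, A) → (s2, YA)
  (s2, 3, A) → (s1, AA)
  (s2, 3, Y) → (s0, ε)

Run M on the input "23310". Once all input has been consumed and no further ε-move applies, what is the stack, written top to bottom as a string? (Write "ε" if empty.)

YYYZ

(s0, 23310, Z)
  read 2, top Z: go to s2, push YZ → (s2, 3310, YZ)
  read 3, top Y: go to s0, push ε → (s0, 310, Z)
  read 3, top Z: go to s2, push AYZ → (s2, 10, AYZ)
  read 1, top A: go to s0, push Y → (s0, 0, YYZ)
  read 0, top Y: go to s1, push YY → (s1, ε, YYYZ)
All input consumed in state s1 with stack YYYZ.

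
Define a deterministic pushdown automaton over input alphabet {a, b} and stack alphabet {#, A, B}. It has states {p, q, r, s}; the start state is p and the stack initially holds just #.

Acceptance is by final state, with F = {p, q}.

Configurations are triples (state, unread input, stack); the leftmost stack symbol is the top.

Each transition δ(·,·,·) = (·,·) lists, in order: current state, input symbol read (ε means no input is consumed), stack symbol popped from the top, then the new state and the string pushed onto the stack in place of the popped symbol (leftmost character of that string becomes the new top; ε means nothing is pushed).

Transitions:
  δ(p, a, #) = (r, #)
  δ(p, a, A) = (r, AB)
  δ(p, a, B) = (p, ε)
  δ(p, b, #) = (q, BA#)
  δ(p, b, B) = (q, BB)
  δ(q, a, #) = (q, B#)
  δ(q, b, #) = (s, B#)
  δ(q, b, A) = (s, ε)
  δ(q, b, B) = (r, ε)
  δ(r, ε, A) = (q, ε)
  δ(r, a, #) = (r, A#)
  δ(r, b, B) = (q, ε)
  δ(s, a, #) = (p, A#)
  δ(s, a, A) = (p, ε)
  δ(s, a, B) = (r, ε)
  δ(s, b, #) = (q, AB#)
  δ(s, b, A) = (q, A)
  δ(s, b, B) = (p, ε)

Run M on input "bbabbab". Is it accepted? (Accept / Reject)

(p, bbabbab, #) ⊢ (q, babbab, BA#) ⊢ (r, abbab, A#) ⊢ (q, abbab, #) ⊢ (q, bbab, B#) ⊢ (r, bab, #)
No transition applies at (r, bab, #); input not fully consumed.

Reject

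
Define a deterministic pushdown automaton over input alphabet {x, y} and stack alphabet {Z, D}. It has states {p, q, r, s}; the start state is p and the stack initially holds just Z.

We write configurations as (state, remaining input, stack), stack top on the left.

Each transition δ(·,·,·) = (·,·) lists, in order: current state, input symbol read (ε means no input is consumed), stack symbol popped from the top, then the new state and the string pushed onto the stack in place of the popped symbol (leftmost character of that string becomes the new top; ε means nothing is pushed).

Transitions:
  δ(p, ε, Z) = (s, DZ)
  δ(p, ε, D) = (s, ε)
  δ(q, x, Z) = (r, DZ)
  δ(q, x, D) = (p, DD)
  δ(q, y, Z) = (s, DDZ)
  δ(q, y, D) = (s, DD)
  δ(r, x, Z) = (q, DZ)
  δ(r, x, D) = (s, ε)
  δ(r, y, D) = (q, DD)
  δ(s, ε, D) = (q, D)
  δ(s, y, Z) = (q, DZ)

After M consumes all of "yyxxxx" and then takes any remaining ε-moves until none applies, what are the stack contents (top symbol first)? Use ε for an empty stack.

DDDZ

(p, yyxxxx, Z) ⊢ (s, yyxxxx, DZ) ⊢ (q, yyxxxx, DZ) ⊢ (s, yxxxx, DDZ) ⊢ (q, yxxxx, DDZ) ⊢ (s, xxxx, DDDZ) ⊢ (q, xxxx, DDDZ) ⊢ (p, xxx, DDDDZ) ⊢ (s, xxx, DDDZ) ⊢ (q, xxx, DDDZ) ⊢ (p, xx, DDDDZ) ⊢ (s, xx, DDDZ) ⊢ (q, xx, DDDZ) ⊢ (p, x, DDDDZ) ⊢ (s, x, DDDZ) ⊢ (q, x, DDDZ) ⊢ (p, ε, DDDDZ) ⊢ (s, ε, DDDZ) ⊢ (q, ε, DDDZ)
All input consumed in state q with stack DDDZ.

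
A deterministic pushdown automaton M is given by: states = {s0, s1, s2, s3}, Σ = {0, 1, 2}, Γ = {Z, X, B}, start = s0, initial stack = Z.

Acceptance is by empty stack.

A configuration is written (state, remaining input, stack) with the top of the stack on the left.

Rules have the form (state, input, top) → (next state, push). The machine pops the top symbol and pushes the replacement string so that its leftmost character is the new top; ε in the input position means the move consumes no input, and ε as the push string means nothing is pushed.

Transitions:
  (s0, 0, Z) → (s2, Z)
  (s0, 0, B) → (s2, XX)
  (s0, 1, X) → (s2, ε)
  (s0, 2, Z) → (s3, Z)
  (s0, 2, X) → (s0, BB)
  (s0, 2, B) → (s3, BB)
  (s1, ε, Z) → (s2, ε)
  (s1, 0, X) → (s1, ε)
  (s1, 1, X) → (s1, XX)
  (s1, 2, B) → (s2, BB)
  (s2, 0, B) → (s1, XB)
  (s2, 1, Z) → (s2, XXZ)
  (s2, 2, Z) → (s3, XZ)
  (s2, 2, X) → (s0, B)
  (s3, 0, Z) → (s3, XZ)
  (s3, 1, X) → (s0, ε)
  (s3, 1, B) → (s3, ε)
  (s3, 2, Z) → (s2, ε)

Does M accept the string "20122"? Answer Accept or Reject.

(s0, 20122, Z)
  read 2, top Z: go to s3, push Z → (s3, 0122, Z)
  read 0, top Z: go to s3, push XZ → (s3, 122, XZ)
  read 1, top X: go to s0, push ε → (s0, 22, Z)
  read 2, top Z: go to s3, push Z → (s3, 2, Z)
  read 2, top Z: go to s2, push ε → (s2, ε, ε)
All input consumed and the stack is empty.

Accept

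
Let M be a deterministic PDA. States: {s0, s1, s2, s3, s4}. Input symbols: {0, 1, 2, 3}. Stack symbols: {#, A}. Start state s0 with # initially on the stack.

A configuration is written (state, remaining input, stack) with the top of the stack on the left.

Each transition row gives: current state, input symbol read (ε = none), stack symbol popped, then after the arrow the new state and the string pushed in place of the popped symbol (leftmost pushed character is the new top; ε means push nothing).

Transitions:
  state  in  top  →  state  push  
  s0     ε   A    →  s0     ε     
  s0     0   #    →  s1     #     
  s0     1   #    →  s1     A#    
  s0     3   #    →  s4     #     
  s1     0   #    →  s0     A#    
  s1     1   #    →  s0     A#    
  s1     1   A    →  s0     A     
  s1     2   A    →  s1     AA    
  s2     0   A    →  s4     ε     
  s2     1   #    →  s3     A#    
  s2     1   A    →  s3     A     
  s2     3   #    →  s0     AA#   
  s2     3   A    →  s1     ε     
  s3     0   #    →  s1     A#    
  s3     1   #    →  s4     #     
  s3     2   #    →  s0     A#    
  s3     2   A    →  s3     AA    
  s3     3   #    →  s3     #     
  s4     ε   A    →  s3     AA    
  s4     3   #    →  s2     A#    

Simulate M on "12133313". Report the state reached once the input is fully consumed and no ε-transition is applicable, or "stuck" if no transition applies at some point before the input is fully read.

s4

(s0, 12133313, #)
  read 1, top #: go to s1, push A# → (s1, 2133313, A#)
  read 2, top A: go to s1, push AA → (s1, 133313, AA#)
  read 1, top A: go to s0, push A → (s0, 33313, AA#)
  ε-move, top A: go to s0, push ε → (s0, 33313, A#)
  ε-move, top A: go to s0, push ε → (s0, 33313, #)
  read 3, top #: go to s4, push # → (s4, 3313, #)
  read 3, top #: go to s2, push A# → (s2, 313, A#)
  read 3, top A: go to s1, push ε → (s1, 13, #)
  read 1, top #: go to s0, push A# → (s0, 3, A#)
  ε-move, top A: go to s0, push ε → (s0, 3, #)
  read 3, top #: go to s4, push # → (s4, ε, #)
All input consumed; M is in state s4.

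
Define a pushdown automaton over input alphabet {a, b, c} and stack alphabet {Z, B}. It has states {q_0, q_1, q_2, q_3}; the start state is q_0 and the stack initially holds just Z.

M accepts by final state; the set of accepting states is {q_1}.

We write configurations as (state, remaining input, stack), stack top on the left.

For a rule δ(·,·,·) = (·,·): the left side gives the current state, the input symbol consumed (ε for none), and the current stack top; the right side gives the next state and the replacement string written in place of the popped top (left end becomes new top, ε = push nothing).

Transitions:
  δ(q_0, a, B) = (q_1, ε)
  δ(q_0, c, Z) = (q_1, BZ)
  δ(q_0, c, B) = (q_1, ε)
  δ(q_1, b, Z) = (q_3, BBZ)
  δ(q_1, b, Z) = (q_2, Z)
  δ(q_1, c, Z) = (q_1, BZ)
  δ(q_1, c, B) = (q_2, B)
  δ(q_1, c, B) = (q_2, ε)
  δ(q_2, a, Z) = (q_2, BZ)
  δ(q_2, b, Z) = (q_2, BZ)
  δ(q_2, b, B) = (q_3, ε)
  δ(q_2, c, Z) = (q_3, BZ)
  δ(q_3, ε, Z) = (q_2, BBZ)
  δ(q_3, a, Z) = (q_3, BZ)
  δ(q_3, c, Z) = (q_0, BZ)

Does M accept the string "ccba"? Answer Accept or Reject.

No computation consumes all input and reaches a final state.

Reject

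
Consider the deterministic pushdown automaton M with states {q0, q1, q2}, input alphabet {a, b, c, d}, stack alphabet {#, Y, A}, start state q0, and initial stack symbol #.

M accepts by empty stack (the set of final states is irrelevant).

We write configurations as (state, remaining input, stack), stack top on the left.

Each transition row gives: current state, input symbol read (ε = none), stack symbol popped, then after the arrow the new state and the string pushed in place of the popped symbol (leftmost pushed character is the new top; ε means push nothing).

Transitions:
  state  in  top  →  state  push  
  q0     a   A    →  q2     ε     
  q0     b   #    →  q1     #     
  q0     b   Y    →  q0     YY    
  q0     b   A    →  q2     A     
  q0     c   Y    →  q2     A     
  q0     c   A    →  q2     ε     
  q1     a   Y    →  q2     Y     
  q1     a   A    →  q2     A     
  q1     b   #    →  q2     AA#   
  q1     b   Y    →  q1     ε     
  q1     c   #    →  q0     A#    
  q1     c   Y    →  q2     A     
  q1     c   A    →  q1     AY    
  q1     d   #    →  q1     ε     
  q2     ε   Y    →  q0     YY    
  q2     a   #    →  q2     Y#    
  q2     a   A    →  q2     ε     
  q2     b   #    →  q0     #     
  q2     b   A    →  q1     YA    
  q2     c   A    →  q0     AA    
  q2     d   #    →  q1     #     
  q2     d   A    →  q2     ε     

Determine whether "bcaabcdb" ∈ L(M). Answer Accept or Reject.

(q0, bcaabcdb, #)
  read b, top #: go to q1, push # → (q1, caabcdb, #)
  read c, top #: go to q0, push A# → (q0, aabcdb, A#)
  read a, top A: go to q2, push ε → (q2, abcdb, #)
  read a, top #: go to q2, push Y# → (q2, bcdb, Y#)
  ε-move, top Y: go to q0, push YY → (q0, bcdb, YY#)
  read b, top Y: go to q0, push YY → (q0, cdb, YYY#)
  read c, top Y: go to q2, push A → (q2, db, AYY#)
  read d, top A: go to q2, push ε → (q2, b, YY#)
  ε-move, top Y: go to q0, push YY → (q0, b, YYY#)
  read b, top Y: go to q0, push YY → (q0, ε, YYYY#)
All input consumed; stack is YYYY#, not empty, and no further ε-move applies.

Reject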